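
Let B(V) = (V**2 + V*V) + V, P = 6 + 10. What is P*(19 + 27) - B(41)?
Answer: -2667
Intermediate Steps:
P = 16
B(V) = V + 2*V**2 (B(V) = (V**2 + V**2) + V = 2*V**2 + V = V + 2*V**2)
P*(19 + 27) - B(41) = 16*(19 + 27) - 41*(1 + 2*41) = 16*46 - 41*(1 + 82) = 736 - 41*83 = 736 - 1*3403 = 736 - 3403 = -2667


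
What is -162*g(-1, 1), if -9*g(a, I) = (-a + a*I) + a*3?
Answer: -54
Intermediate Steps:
g(a, I) = -2*a/9 - I*a/9 (g(a, I) = -((-a + a*I) + a*3)/9 = -((-a + I*a) + 3*a)/9 = -(2*a + I*a)/9 = -2*a/9 - I*a/9)
-162*g(-1, 1) = -(-18)*(-1)*(2 + 1) = -(-18)*(-1)*3 = -162*⅓ = -54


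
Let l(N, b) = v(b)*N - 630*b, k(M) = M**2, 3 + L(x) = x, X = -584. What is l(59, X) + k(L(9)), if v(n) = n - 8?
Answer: 333028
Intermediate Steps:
L(x) = -3 + x
v(n) = -8 + n
l(N, b) = -630*b + N*(-8 + b) (l(N, b) = (-8 + b)*N - 630*b = N*(-8 + b) - 630*b = -630*b + N*(-8 + b))
l(59, X) + k(L(9)) = (-630*(-584) + 59*(-8 - 584)) + (-3 + 9)**2 = (367920 + 59*(-592)) + 6**2 = (367920 - 34928) + 36 = 332992 + 36 = 333028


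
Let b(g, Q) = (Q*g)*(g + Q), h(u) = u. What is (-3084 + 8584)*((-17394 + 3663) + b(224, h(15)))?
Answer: 4341199500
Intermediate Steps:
b(g, Q) = Q*g*(Q + g) (b(g, Q) = (Q*g)*(Q + g) = Q*g*(Q + g))
(-3084 + 8584)*((-17394 + 3663) + b(224, h(15))) = (-3084 + 8584)*((-17394 + 3663) + 15*224*(15 + 224)) = 5500*(-13731 + 15*224*239) = 5500*(-13731 + 803040) = 5500*789309 = 4341199500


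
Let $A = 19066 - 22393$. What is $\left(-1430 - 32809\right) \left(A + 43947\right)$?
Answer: $-1390788180$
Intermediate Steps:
$A = -3327$ ($A = 19066 - 22393 = -3327$)
$\left(-1430 - 32809\right) \left(A + 43947\right) = \left(-1430 - 32809\right) \left(-3327 + 43947\right) = \left(-34239\right) 40620 = -1390788180$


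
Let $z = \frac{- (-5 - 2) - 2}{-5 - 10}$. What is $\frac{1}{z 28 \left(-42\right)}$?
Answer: $\frac{1}{392} \approx 0.002551$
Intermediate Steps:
$z = - \frac{1}{3}$ ($z = \frac{\left(-1\right) \left(-7\right) - 2}{-15} = \left(7 - 2\right) \left(- \frac{1}{15}\right) = 5 \left(- \frac{1}{15}\right) = - \frac{1}{3} \approx -0.33333$)
$\frac{1}{z 28 \left(-42\right)} = \frac{1}{\left(- \frac{1}{3}\right) 28 \left(-42\right)} = \frac{1}{\left(- \frac{28}{3}\right) \left(-42\right)} = \frac{1}{392}$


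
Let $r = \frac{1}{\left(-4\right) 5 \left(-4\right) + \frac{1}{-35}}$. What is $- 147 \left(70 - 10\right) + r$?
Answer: $- \frac{24687145}{2799} \approx -8820.0$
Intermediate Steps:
$r = \frac{35}{2799}$ ($r = \frac{1}{\left(-20\right) \left(-4\right) - \frac{1}{35}} = \frac{1}{80 - \frac{1}{35}} = \frac{1}{\frac{2799}{35}} = \frac{35}{2799} \approx 0.012504$)
$- 147 \left(70 - 10\right) + r = - 147 \left(70 - 10\right) + \frac{35}{2799} = \left(-147\right) 60 + \frac{35}{2799} = -8820 + \frac{35}{2799} = - \frac{24687145}{2799}$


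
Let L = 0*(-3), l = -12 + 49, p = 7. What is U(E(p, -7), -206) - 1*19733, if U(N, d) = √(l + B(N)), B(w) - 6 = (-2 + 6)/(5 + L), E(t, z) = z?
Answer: -19733 + √1095/5 ≈ -19726.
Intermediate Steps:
l = 37
L = 0
B(w) = 34/5 (B(w) = 6 + (-2 + 6)/(5 + 0) = 6 + 4/5 = 6 + 4*(⅕) = 6 + ⅘ = 34/5)
U(N, d) = √1095/5 (U(N, d) = √(37 + 34/5) = √(219/5) = √1095/5)
U(E(p, -7), -206) - 1*19733 = √1095/5 - 1*19733 = √1095/5 - 19733 = -19733 + √1095/5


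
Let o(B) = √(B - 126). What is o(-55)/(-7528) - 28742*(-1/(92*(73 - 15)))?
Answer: 14371/2668 - I*√181/7528 ≈ 5.3864 - 0.0017871*I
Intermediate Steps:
o(B) = √(-126 + B)
o(-55)/(-7528) - 28742*(-1/(92*(73 - 15))) = √(-126 - 55)/(-7528) - 28742*(-1/(92*(73 - 15))) = √(-181)*(-1/7528) - 28742/((-92*58)) = (I*√181)*(-1/7528) - 28742/(-5336) = -I*√181/7528 - 28742*(-1/5336) = -I*√181/7528 + 14371/2668 = 14371/2668 - I*√181/7528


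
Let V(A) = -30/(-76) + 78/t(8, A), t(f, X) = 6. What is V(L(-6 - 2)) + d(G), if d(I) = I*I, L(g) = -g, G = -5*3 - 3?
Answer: 12821/38 ≈ 337.39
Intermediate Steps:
G = -18 (G = -15 - 3 = -18)
V(A) = 509/38 (V(A) = -30/(-76) + 78/6 = -30*(-1/76) + 78*(⅙) = 15/38 + 13 = 509/38)
d(I) = I²
V(L(-6 - 2)) + d(G) = 509/38 + (-18)² = 509/38 + 324 = 12821/38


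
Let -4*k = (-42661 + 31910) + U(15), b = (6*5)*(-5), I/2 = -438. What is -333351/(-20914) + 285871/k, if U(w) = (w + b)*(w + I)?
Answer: 2812093127/551523094 ≈ 5.0988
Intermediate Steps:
I = -876 (I = 2*(-438) = -876)
b = -150 (b = 30*(-5) = -150)
U(w) = (-876 + w)*(-150 + w) (U(w) = (w - 150)*(w - 876) = (-150 + w)*(-876 + w) = (-876 + w)*(-150 + w))
k = -26371 (k = -((-42661 + 31910) + (131400 + 15² - 1026*15))/4 = -(-10751 + (131400 + 225 - 15390))/4 = -(-10751 + 116235)/4 = -¼*105484 = -26371)
-333351/(-20914) + 285871/k = -333351/(-20914) + 285871/(-26371) = -333351*(-1/20914) + 285871*(-1/26371) = 333351/20914 - 285871/26371 = 2812093127/551523094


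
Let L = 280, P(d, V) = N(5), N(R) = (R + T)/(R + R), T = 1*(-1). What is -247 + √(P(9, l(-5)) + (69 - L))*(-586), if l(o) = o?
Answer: -247 - 5274*I*√65/5 ≈ -247.0 - 8504.1*I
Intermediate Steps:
T = -1
N(R) = (-1 + R)/(2*R) (N(R) = (R - 1)/(R + R) = (-1 + R)/((2*R)) = (-1 + R)*(1/(2*R)) = (-1 + R)/(2*R))
P(d, V) = ⅖ (P(d, V) = (½)*(-1 + 5)/5 = (½)*(⅕)*4 = ⅖)
-247 + √(P(9, l(-5)) + (69 - L))*(-586) = -247 + √(⅖ + (69 - 1*280))*(-586) = -247 + √(⅖ + (69 - 280))*(-586) = -247 + √(⅖ - 211)*(-586) = -247 + √(-1053/5)*(-586) = -247 + (9*I*√65/5)*(-586) = -247 - 5274*I*√65/5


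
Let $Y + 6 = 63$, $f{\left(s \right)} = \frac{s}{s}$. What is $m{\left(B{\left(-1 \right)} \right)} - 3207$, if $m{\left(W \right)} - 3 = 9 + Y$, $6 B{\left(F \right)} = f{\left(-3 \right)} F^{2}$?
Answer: $-3138$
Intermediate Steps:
$f{\left(s \right)} = 1$
$Y = 57$ ($Y = -6 + 63 = 57$)
$B{\left(F \right)} = \frac{F^{2}}{6}$ ($B{\left(F \right)} = \frac{1 F^{2}}{6} = \frac{F^{2}}{6}$)
$m{\left(W \right)} = 69$ ($m{\left(W \right)} = 3 + \left(9 + 57\right) = 3 + 66 = 69$)
$m{\left(B{\left(-1 \right)} \right)} - 3207 = 69 - 3207 = -3138$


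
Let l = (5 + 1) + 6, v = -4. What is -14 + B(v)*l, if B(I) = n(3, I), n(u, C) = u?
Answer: 22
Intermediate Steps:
l = 12 (l = 6 + 6 = 12)
B(I) = 3
-14 + B(v)*l = -14 + 3*12 = -14 + 36 = 22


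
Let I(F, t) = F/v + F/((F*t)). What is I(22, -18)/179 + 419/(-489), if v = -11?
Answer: -456037/525186 ≈ -0.86833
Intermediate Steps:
I(F, t) = 1/t - F/11 (I(F, t) = F/(-11) + F/((F*t)) = F*(-1/11) + F*(1/(F*t)) = -F/11 + 1/t = 1/t - F/11)
I(22, -18)/179 + 419/(-489) = (1/(-18) - 1/11*22)/179 + 419/(-489) = (-1/18 - 2)*(1/179) + 419*(-1/489) = -37/18*1/179 - 419/489 = -37/3222 - 419/489 = -456037/525186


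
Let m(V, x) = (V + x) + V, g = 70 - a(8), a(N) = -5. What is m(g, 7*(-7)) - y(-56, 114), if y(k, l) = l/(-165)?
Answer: 5593/55 ≈ 101.69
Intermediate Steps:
y(k, l) = -l/165 (y(k, l) = l*(-1/165) = -l/165)
g = 75 (g = 70 - 1*(-5) = 70 + 5 = 75)
m(V, x) = x + 2*V
m(g, 7*(-7)) - y(-56, 114) = (7*(-7) + 2*75) - (-1)*114/165 = (-49 + 150) - 1*(-38/55) = 101 + 38/55 = 5593/55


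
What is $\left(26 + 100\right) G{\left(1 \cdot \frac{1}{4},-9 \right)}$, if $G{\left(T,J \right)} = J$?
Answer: $-1134$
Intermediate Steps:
$\left(26 + 100\right) G{\left(1 \cdot \frac{1}{4},-9 \right)} = \left(26 + 100\right) \left(-9\right) = 126 \left(-9\right) = -1134$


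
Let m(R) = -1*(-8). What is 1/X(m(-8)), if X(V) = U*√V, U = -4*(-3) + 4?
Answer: √2/64 ≈ 0.022097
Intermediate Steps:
m(R) = 8
U = 16 (U = 12 + 4 = 16)
X(V) = 16*√V
1/X(m(-8)) = 1/(16*√8) = 1/(16*(2*√2)) = 1/(32*√2) = √2/64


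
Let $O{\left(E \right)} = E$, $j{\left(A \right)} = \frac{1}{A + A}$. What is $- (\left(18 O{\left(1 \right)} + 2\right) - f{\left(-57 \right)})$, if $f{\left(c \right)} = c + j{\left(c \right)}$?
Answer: $- \frac{8779}{114} \approx -77.009$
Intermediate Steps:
$j{\left(A \right)} = \frac{1}{2 A}$
$f{\left(c \right)} = c + \frac{1}{2 c}$
$- (\left(18 O{\left(1 \right)} + 2\right) - f{\left(-57 \right)}) = - (\left(18 \cdot 1 + 2\right) - \left(-57 + \frac{1}{2 \left(-57\right)}\right)) = - (\left(18 + 2\right) - \left(-57 + \frac{1}{2} \left(- \frac{1}{57}\right)\right)) = - (20 - \left(-57 - \frac{1}{114}\right)) = - (20 - - \frac{6499}{114}) = - (20 + \frac{6499}{114}) = \left(-1\right) \frac{8779}{114} = - \frac{8779}{114}$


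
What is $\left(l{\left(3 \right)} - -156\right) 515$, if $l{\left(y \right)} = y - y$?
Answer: $80340$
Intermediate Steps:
$l{\left(y \right)} = 0$
$\left(l{\left(3 \right)} - -156\right) 515 = \left(0 - -156\right) 515 = \left(0 + 156\right) 515 = 156 \cdot 515 = 80340$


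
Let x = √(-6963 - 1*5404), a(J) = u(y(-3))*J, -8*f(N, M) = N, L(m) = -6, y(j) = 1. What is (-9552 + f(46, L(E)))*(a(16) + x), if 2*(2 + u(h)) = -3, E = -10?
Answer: 535234 - 38231*I*√12367/4 ≈ 5.3523e+5 - 1.0629e+6*I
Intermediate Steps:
u(h) = -7/2 (u(h) = -2 + (½)*(-3) = -2 - 3/2 = -7/2)
f(N, M) = -N/8
a(J) = -7*J/2
x = I*√12367 (x = √(-6963 - 5404) = √(-12367) = I*√12367 ≈ 111.21*I)
(-9552 + f(46, L(E)))*(a(16) + x) = (-9552 - ⅛*46)*(-7/2*16 + I*√12367) = (-9552 - 23/4)*(-56 + I*√12367) = -38231*(-56 + I*√12367)/4 = 535234 - 38231*I*√12367/4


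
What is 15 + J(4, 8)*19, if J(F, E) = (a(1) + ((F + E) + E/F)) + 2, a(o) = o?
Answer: 338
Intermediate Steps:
J(F, E) = 3 + E + F + E/F (J(F, E) = (1 + ((F + E) + E/F)) + 2 = (1 + ((E + F) + E/F)) + 2 = (1 + (E + F + E/F)) + 2 = (1 + E + F + E/F) + 2 = 3 + E + F + E/F)
15 + J(4, 8)*19 = 15 + (3 + 8 + 4 + 8/4)*19 = 15 + (3 + 8 + 4 + 8*(1/4))*19 = 15 + (3 + 8 + 4 + 2)*19 = 15 + 17*19 = 15 + 323 = 338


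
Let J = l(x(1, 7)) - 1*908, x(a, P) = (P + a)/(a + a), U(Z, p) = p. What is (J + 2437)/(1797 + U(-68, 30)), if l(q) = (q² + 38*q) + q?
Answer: 27/29 ≈ 0.93103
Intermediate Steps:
x(a, P) = (P + a)/(2*a) (x(a, P) = (P + a)/((2*a)) = (P + a)*(1/(2*a)) = (P + a)/(2*a))
l(q) = q² + 39*q
J = -736 (J = ((½)*(7 + 1)/1)*(39 + (½)*(7 + 1)/1) - 1*908 = ((½)*1*8)*(39 + (½)*1*8) - 908 = 4*(39 + 4) - 908 = 4*43 - 908 = 172 - 908 = -736)
(J + 2437)/(1797 + U(-68, 30)) = (-736 + 2437)/(1797 + 30) = 1701/1827 = 1701*(1/1827) = 27/29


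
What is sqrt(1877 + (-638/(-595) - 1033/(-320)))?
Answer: 3*sqrt(4736194645)/4760 ≈ 43.374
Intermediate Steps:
sqrt(1877 + (-638/(-595) - 1033/(-320))) = sqrt(1877 + (-638*(-1/595) - 1033*(-1/320))) = sqrt(1877 + (638/595 + 1033/320)) = sqrt(1877 + 163759/38080) = sqrt(71639919/38080) = 3*sqrt(4736194645)/4760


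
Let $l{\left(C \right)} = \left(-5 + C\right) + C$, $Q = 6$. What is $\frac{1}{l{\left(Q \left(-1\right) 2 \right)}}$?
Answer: $- \frac{1}{29} \approx -0.034483$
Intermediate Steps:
$l{\left(C \right)} = -5 + 2 C$
$\frac{1}{l{\left(Q \left(-1\right) 2 \right)}} = \frac{1}{-5 + 2 \cdot 6 \left(-1\right) 2} = \frac{1}{-5 + 2 \left(\left(-6\right) 2\right)} = \frac{1}{-5 + 2 \left(-12\right)} = \frac{1}{-5 - 24} = \frac{1}{-29} = - \frac{1}{29}$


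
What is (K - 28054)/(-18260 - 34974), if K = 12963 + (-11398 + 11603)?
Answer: 7443/26617 ≈ 0.27963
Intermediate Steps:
K = 13168 (K = 12963 + 205 = 13168)
(K - 28054)/(-18260 - 34974) = (13168 - 28054)/(-18260 - 34974) = -14886/(-53234) = -14886*(-1/53234) = 7443/26617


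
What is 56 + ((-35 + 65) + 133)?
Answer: 219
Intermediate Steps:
56 + ((-35 + 65) + 133) = 56 + (30 + 133) = 56 + 163 = 219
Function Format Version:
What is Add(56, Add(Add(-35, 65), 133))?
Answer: 219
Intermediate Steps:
Add(56, Add(Add(-35, 65), 133)) = Add(56, Add(30, 133)) = Add(56, 163) = 219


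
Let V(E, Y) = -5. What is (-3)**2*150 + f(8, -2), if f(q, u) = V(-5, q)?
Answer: 1345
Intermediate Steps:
f(q, u) = -5
(-3)**2*150 + f(8, -2) = (-3)**2*150 - 5 = 9*150 - 5 = 1350 - 5 = 1345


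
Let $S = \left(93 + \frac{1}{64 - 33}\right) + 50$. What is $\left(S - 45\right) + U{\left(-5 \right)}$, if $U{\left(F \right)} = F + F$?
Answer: $\frac{2729}{31} \approx 88.032$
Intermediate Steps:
$S = \frac{4434}{31}$ ($S = \left(93 + \frac{1}{31}\right) + 50 = \frac{2884}{31} + 50 = \frac{4434}{31} \approx 143.03$)
$U{\left(F \right)} = 2 F$
$\left(S - 45\right) + U{\left(-5 \right)} = \left(\frac{4434}{31} - 45\right) + 2 \left(-5\right) = \frac{3039}{31} - 10 = \frac{2729}{31}$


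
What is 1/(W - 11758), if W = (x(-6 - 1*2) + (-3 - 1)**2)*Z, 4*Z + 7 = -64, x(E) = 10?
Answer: -2/24439 ≈ -8.1836e-5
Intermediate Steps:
Z = -71/4 (Z = -7/4 + (1/4)*(-64) = -7/4 - 16 = -71/4 ≈ -17.750)
W = -923/2 (W = (10 + (-3 - 1)**2)*(-71/4) = (10 + (-4)**2)*(-71/4) = (10 + 16)*(-71/4) = 26*(-71/4) = -923/2 ≈ -461.50)
1/(W - 11758) = 1/(-923/2 - 11758) = 1/(-24439/2) = -2/24439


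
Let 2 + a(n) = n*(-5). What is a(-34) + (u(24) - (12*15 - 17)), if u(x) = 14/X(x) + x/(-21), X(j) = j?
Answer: 373/84 ≈ 4.4405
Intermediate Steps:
a(n) = -2 - 5*n (a(n) = -2 + n*(-5) = -2 - 5*n)
u(x) = 14/x - x/21 (u(x) = 14/x + x/(-21) = 14/x + x*(-1/21) = 14/x - x/21)
a(-34) + (u(24) - (12*15 - 17)) = (-2 - 5*(-34)) + ((14/24 - 1/21*24) - (12*15 - 17)) = (-2 + 170) + ((14*(1/24) - 8/7) - (180 - 17)) = 168 + ((7/12 - 8/7) - 1*163) = 168 + (-47/84 - 163) = 168 - 13739/84 = 373/84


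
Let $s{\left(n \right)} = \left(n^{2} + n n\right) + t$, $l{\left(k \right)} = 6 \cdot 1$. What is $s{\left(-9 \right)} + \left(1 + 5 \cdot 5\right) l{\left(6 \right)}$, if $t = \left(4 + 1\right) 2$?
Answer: $328$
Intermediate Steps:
$l{\left(k \right)} = 6$
$t = 10$ ($t = 5 \cdot 2 = 10$)
$s{\left(n \right)} = 10 + 2 n^{2}$ ($s{\left(n \right)} = \left(n^{2} + n n\right) + 10 = \left(n^{2} + n^{2}\right) + 10 = 2 n^{2} + 10 = 10 + 2 n^{2}$)
$s{\left(-9 \right)} + \left(1 + 5 \cdot 5\right) l{\left(6 \right)} = \left(10 + 2 \left(-9\right)^{2}\right) + \left(1 + 5 \cdot 5\right) 6 = \left(10 + 2 \cdot 81\right) + \left(1 + 25\right) 6 = \left(10 + 162\right) + 26 \cdot 6 = 172 + 156 = 328$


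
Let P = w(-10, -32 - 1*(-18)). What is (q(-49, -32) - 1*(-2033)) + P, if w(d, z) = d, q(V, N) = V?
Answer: 1974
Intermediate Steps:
P = -10
(q(-49, -32) - 1*(-2033)) + P = (-49 - 1*(-2033)) - 10 = (-49 + 2033) - 10 = 1984 - 10 = 1974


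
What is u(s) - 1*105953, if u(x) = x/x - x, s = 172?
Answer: -106124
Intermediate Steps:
u(x) = 1 - x
u(s) - 1*105953 = (1 - 1*172) - 1*105953 = (1 - 172) - 105953 = -171 - 105953 = -106124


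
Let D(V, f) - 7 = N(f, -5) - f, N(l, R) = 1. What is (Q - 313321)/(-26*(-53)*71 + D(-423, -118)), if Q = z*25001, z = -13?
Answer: -319167/48982 ≈ -6.5160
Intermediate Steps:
Q = -325013 (Q = -13*25001 = -325013)
D(V, f) = 8 - f (D(V, f) = 7 + (1 - f) = 8 - f)
(Q - 313321)/(-26*(-53)*71 + D(-423, -118)) = (-325013 - 313321)/(-26*(-53)*71 + (8 - 1*(-118))) = -638334/(1378*71 + (8 + 118)) = -638334/(97838 + 126) = -638334/97964 = -638334*1/97964 = -319167/48982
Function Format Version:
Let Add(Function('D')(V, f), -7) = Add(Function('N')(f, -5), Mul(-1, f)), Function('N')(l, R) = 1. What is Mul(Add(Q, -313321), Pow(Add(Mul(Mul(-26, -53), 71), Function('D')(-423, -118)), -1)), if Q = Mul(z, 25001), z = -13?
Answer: Rational(-319167, 48982) ≈ -6.5160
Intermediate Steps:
Q = -325013 (Q = Mul(-13, 25001) = -325013)
Function('D')(V, f) = Add(8, Mul(-1, f)) (Function('D')(V, f) = Add(7, Add(1, Mul(-1, f))) = Add(8, Mul(-1, f)))
Mul(Add(Q, -313321), Pow(Add(Mul(Mul(-26, -53), 71), Function('D')(-423, -118)), -1)) = Mul(Add(-325013, -313321), Pow(Add(Mul(Mul(-26, -53), 71), Add(8, Mul(-1, -118))), -1)) = Mul(-638334, Pow(Add(Mul(1378, 71), Add(8, 118)), -1)) = Mul(-638334, Pow(Add(97838, 126), -1)) = Mul(-638334, Pow(97964, -1)) = Mul(-638334, Rational(1, 97964)) = Rational(-319167, 48982)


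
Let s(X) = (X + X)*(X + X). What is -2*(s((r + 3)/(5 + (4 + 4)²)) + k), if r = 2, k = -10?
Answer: 95020/4761 ≈ 19.958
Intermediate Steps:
s(X) = 4*X² (s(X) = (2*X)*(2*X) = 4*X²)
-2*(s((r + 3)/(5 + (4 + 4)²)) + k) = -2*(4*((2 + 3)/(5 + (4 + 4)²))² - 10) = -2*(4*(5/(5 + 8²))² - 10) = -2*(4*(5/(5 + 64))² - 10) = -2*(4*(5/69)² - 10) = -2*(4*(25/4761) - 10) = -2*(100/4761 - 10) = -2*(-47510/4761) = 95020/4761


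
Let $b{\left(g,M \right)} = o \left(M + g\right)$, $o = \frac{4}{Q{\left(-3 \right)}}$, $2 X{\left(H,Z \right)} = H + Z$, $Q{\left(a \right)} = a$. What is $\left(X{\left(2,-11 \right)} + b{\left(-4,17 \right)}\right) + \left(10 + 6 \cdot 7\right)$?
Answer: $\frac{181}{6} \approx 30.167$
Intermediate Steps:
$X{\left(H,Z \right)} = \frac{H}{2} + \frac{Z}{2}$ ($X{\left(H,Z \right)} = \frac{H + Z}{2} = \frac{H}{2} + \frac{Z}{2}$)
$o = - \frac{4}{3}$ ($o = \frac{4}{-3} = 4 \left(- \frac{1}{3}\right) = - \frac{4}{3} \approx -1.3333$)
$b{\left(g,M \right)} = - \frac{4 M}{3} - \frac{4 g}{3}$ ($b{\left(g,M \right)} = - \frac{4 \left(M + g\right)}{3} = - \frac{4 M}{3} - \frac{4 g}{3}$)
$\left(X{\left(2,-11 \right)} + b{\left(-4,17 \right)}\right) + \left(10 + 6 \cdot 7\right) = \left(\left(\frac{1}{2} \cdot 2 + \frac{1}{2} \left(-11\right)\right) - \frac{52}{3}\right) + \left(10 + 6 \cdot 7\right) = \left(\left(1 - \frac{11}{2}\right) + \left(- \frac{68}{3} + \frac{16}{3}\right)\right) + \left(10 + 42\right) = \left(- \frac{9}{2} - \frac{52}{3}\right) + 52 = - \frac{131}{6} + 52 = \frac{181}{6}$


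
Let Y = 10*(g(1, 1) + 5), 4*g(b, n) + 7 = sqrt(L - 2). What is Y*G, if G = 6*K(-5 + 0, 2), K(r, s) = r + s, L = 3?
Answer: -630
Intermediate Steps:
g(b, n) = -3/2 (g(b, n) = -7/4 + sqrt(3 - 2)/4 = -7/4 + sqrt(1)/4 = -7/4 + (1/4)*1 = -7/4 + 1/4 = -3/2)
G = -18 (G = 6*((-5 + 0) + 2) = 6*(-5 + 2) = 6*(-3) = -18)
Y = 35 (Y = 10*(-3/2 + 5) = 10*(7/2) = 35)
Y*G = 35*(-18) = -630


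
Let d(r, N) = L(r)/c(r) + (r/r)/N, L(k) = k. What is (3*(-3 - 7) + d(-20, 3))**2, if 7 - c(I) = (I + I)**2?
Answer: 2231523121/2537649 ≈ 879.37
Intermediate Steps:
c(I) = 7 - 4*I**2 (c(I) = 7 - (I + I)**2 = 7 - (2*I)**2 = 7 - 4*I**2)
d(r, N) = 1/N + r/(7 - 4*r**2) (d(r, N) = r/(7 - 4*r**2) + (r/r)/N = r/(7 - 4*r**2) + 1/N = 1/N + r/(7 - 4*r**2))
(3*(-3 - 7) + d(-20, 3))**2 = (3*(-3 - 7) + (-7 + 4*(-20)**2 - 1*3*(-20))/(3*(-7 + 4*(-20)**2)))**2 = (3*(-10) + (-7 + 4*400 + 60)/(3*(-7 + 4*400)))**2 = (-30 + (-7 + 1600 + 60)/(3*(-7 + 1600)))**2 = (-30 + (1/3)*1653/1593)**2 = (-30 + (1/3)*(1/1593)*1653)**2 = (-30 + 551/1593)**2 = (-47239/1593)**2 = 2231523121/2537649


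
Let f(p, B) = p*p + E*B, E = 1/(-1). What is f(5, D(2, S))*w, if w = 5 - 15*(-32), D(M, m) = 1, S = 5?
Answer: 11640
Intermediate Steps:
E = -1
w = 485 (w = 5 + 480 = 485)
f(p, B) = p² - B (f(p, B) = p*p - B = p² - B)
f(5, D(2, S))*w = (5² - 1*1)*485 = (25 - 1)*485 = 24*485 = 11640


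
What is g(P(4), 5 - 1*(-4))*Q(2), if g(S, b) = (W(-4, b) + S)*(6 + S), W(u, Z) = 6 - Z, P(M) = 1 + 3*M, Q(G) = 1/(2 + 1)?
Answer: 190/3 ≈ 63.333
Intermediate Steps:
Q(G) = ⅓ (Q(G) = 1/3 = ⅓)
g(S, b) = (6 + S)*(6 + S - b) (g(S, b) = ((6 - b) + S)*(6 + S) = (6 + S - b)*(6 + S) = (6 + S)*(6 + S - b))
g(P(4), 5 - 1*(-4))*Q(2) = (36 + (1 + 3*4)² - 6*(5 - 1*(-4)) + 12*(1 + 3*4) - (1 + 3*4)*(5 - 1*(-4)))*(⅓) = (36 + (1 + 12)² - 6*(5 + 4) + 12*(1 + 12) - (1 + 12)*(5 + 4))*(⅓) = (36 + 13² - 6*9 + 12*13 - 1*13*9)*(⅓) = (36 + 169 - 54 + 156 - 117)*(⅓) = 190*(⅓) = 190/3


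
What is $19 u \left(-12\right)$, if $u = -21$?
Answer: $4788$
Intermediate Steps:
$19 u \left(-12\right) = 19 \left(-21\right) \left(-12\right) = \left(-399\right) \left(-12\right) = 4788$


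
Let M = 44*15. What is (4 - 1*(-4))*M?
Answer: 5280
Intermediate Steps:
M = 660
(4 - 1*(-4))*M = (4 - 1*(-4))*660 = (4 + 4)*660 = 8*660 = 5280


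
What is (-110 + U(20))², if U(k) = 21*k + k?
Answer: 108900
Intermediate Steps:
U(k) = 22*k
(-110 + U(20))² = (-110 + 22*20)² = (-110 + 440)² = 330² = 108900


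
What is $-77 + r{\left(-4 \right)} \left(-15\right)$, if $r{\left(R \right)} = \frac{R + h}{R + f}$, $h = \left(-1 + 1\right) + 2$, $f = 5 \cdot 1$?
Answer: $-47$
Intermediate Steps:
$f = 5$
$h = 2$ ($h = 0 + 2 = 2$)
$r{\left(R \right)} = \frac{2 + R}{5 + R}$ ($r{\left(R \right)} = \frac{R + 2}{R + 5} = \frac{2 + R}{5 + R}$)
$-77 + r{\left(-4 \right)} \left(-15\right) = -77 + \frac{2 - 4}{5 - 4} \left(-15\right) = -77 + 1^{-1} \left(-2\right) \left(-15\right) = -77 + 1 \left(-2\right) \left(-15\right) = -77 - -30 = -77 + 30 = -47$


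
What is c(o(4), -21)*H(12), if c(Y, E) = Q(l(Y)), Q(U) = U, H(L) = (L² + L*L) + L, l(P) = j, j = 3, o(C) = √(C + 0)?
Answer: 900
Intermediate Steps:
o(C) = √C
l(P) = 3
H(L) = L + 2*L² (H(L) = (L² + L²) + L = 2*L² + L = L + 2*L²)
c(Y, E) = 3
c(o(4), -21)*H(12) = 3*(12*(1 + 2*12)) = 3*(12*(1 + 24)) = 3*(12*25) = 3*300 = 900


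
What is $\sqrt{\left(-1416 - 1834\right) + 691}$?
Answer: $i \sqrt{2559} \approx 50.587 i$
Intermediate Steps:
$\sqrt{\left(-1416 - 1834\right) + 691} = \sqrt{-3250 + 691} = \sqrt{-2559} = i \sqrt{2559}$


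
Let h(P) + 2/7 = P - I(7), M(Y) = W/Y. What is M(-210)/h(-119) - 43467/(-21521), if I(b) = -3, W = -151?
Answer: 1058214469/525542820 ≈ 2.0136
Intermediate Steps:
M(Y) = -151/Y
h(P) = 19/7 + P (h(P) = -2/7 + (P - 1*(-3)) = -2/7 + (P + 3) = -2/7 + (3 + P) = 19/7 + P)
M(-210)/h(-119) - 43467/(-21521) = (-151/(-210))/(19/7 - 119) - 43467/(-21521) = (-151*(-1/210))/(-814/7) - 43467*(-1/21521) = (151/210)*(-7/814) + 43467/21521 = -151/24420 + 43467/21521 = 1058214469/525542820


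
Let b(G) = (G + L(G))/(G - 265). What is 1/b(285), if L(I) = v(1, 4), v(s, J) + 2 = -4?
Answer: 20/279 ≈ 0.071685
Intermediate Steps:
v(s, J) = -6 (v(s, J) = -2 - 4 = -6)
L(I) = -6
b(G) = (-6 + G)/(-265 + G) (b(G) = (G - 6)/(G - 265) = (-6 + G)/(-265 + G))
1/b(285) = 1/((-6 + 285)/(-265 + 285)) = 1/(279/20) = 20/279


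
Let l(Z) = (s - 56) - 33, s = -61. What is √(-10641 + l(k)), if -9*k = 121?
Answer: 3*I*√1199 ≈ 103.88*I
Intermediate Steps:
k = -121/9 (k = -⅑*121 = -121/9 ≈ -13.444)
l(Z) = -150 (l(Z) = (-61 - 56) - 33 = -117 - 33 = -150)
√(-10641 + l(k)) = √(-10641 - 150) = √(-10791) = 3*I*√1199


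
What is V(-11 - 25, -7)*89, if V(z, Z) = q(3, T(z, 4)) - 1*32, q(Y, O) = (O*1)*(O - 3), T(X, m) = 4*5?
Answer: 27412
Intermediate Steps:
T(X, m) = 20
q(Y, O) = O*(-3 + O)
V(z, Z) = 308 (V(z, Z) = 20*(-3 + 20) - 1*32 = 20*17 - 32 = 340 - 32 = 308)
V(-11 - 25, -7)*89 = 308*89 = 27412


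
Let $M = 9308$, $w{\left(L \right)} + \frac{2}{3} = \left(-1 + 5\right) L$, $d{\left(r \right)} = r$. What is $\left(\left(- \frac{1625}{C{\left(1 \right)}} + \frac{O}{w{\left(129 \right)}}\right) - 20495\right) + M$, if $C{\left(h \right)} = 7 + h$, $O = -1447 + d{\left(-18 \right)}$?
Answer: $- \frac{70454113}{6184} \approx -11393.0$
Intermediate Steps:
$w{\left(L \right)} = - \frac{2}{3} + 4 L$ ($w{\left(L \right)} = - \frac{2}{3} + \left(-1 + 5\right) L = - \frac{2}{3} + 4 L$)
$O = -1465$ ($O = -1447 - 18 = -1465$)
$\left(\left(- \frac{1625}{C{\left(1 \right)}} + \frac{O}{w{\left(129 \right)}}\right) - 20495\right) + M = \left(\left(- \frac{1625}{7 + 1} - \frac{1465}{- \frac{2}{3} + 4 \cdot 129}\right) - 20495\right) + 9308 = \left(\left(- \frac{1625}{8} - \frac{1465}{- \frac{2}{3} + 516}\right) - 20495\right) + 9308 = \left(\left(\left(-1625\right) \frac{1}{8} - \frac{1465}{\frac{1546}{3}}\right) - 20495\right) + 9308 = \left(\left(- \frac{1625}{8} - \frac{4395}{1546}\right) - 20495\right) + 9308 = \left(- \frac{1273705}{6184} - 20495\right) + 9308 = - \frac{128014785}{6184} + 9308 = - \frac{70454113}{6184}$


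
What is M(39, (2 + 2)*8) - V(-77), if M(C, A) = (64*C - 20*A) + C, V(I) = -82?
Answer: 1977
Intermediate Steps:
M(C, A) = -20*A + 65*C (M(C, A) = (-20*A + 64*C) + C = -20*A + 65*C)
M(39, (2 + 2)*8) - V(-77) = (-20*(2 + 2)*8 + 65*39) - 1*(-82) = (-80*8 + 2535) + 82 = (-20*32 + 2535) + 82 = (-640 + 2535) + 82 = 1895 + 82 = 1977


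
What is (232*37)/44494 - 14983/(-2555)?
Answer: 344292861/56841085 ≈ 6.0571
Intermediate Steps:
(232*37)/44494 - 14983/(-2555) = 8584*(1/44494) - 14983*(-1/2555) = 4292/22247 + 14983/2555 = 344292861/56841085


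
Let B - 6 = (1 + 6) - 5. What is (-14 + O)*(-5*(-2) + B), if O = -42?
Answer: -1008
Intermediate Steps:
B = 8 (B = 6 + ((1 + 6) - 5) = 6 + (7 - 5) = 6 + 2 = 8)
(-14 + O)*(-5*(-2) + B) = (-14 - 42)*(-5*(-2) + 8) = -56*(10 + 8) = -56*18 = -1008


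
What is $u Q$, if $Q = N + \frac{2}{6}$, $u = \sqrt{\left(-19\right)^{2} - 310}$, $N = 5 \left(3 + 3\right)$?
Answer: $\frac{91 \sqrt{51}}{3} \approx 216.62$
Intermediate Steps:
$N = 30$ ($N = 5 \cdot 6 = 30$)
$u = \sqrt{51}$ ($u = \sqrt{361 - 310} = \sqrt{51} \approx 7.1414$)
$Q = \frac{91}{3}$ ($Q = 30 + \frac{2}{6} = 30 + 2 \cdot \frac{1}{6} = 30 + \frac{1}{3} = \frac{91}{3} \approx 30.333$)
$u Q = \sqrt{51} \cdot \frac{91}{3} = \frac{91 \sqrt{51}}{3}$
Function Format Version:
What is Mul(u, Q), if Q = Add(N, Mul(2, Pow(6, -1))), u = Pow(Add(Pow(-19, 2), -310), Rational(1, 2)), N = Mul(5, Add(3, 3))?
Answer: Mul(Rational(91, 3), Pow(51, Rational(1, 2))) ≈ 216.62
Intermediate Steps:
N = 30 (N = Mul(5, 6) = 30)
u = Pow(51, Rational(1, 2)) (u = Pow(Add(361, -310), Rational(1, 2)) = Pow(51, Rational(1, 2)) ≈ 7.1414)
Q = Rational(91, 3) (Q = Add(30, Mul(2, Pow(6, -1))) = Add(30, Mul(2, Rational(1, 6))) = Add(30, Rational(1, 3)) = Rational(91, 3) ≈ 30.333)
Mul(u, Q) = Mul(Pow(51, Rational(1, 2)), Rational(91, 3)) = Mul(Rational(91, 3), Pow(51, Rational(1, 2)))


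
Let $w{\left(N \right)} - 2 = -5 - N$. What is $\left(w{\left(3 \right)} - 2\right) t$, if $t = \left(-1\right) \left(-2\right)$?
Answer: $-16$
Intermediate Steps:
$t = 2$
$w{\left(N \right)} = -3 - N$ ($w{\left(N \right)} = 2 - \left(5 + N\right) = -3 - N$)
$\left(w{\left(3 \right)} - 2\right) t = \left(\left(-3 - 3\right) - 2\right) 2 = \left(-6 - 2\right) 2 = \left(-8\right) 2 = -16$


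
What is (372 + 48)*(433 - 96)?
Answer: 141540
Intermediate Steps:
(372 + 48)*(433 - 96) = 420*337 = 141540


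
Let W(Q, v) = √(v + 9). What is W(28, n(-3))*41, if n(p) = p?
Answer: 41*√6 ≈ 100.43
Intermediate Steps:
W(Q, v) = √(9 + v)
W(28, n(-3))*41 = √(9 - 3)*41 = √6*41 = 41*√6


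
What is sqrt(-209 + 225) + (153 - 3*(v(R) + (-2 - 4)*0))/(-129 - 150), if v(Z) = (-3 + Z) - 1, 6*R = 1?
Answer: 1903/558 ≈ 3.4104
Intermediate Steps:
R = 1/6 (R = (1/6)*1 = 1/6 ≈ 0.16667)
v(Z) = -4 + Z
sqrt(-209 + 225) + (153 - 3*(v(R) + (-2 - 4)*0))/(-129 - 150) = sqrt(-209 + 225) + (153 - 3*((-4 + 1/6) + (-2 - 4)*0))/(-129 - 150) = sqrt(16) + (153 - 3*(-23/6 - 6*0))/(-279) = 4 + (153 - 3*(-23/6 + 0))*(-1/279) = 4 + (153 - 3*(-23/6))*(-1/279) = 4 + (153 + 23/2)*(-1/279) = 4 + (329/2)*(-1/279) = 4 - 329/558 = 1903/558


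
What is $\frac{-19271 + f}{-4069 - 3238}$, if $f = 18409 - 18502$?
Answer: $\frac{19364}{7307} \approx 2.6501$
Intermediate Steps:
$f = -93$
$\frac{-19271 + f}{-4069 - 3238} = \frac{-19271 - 93}{-4069 - 3238} = - \frac{19364}{-7307} = \left(-19364\right) \left(- \frac{1}{7307}\right) = \frac{19364}{7307}$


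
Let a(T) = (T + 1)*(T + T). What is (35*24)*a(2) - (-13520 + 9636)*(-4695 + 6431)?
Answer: 6752704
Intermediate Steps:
a(T) = 2*T*(1 + T) (a(T) = (1 + T)*(2*T) = 2*T*(1 + T))
(35*24)*a(2) - (-13520 + 9636)*(-4695 + 6431) = (35*24)*(2*2*(1 + 2)) - (-13520 + 9636)*(-4695 + 6431) = 840*(2*2*3) - (-3884)*1736 = 840*12 - 1*(-6742624) = 10080 + 6742624 = 6752704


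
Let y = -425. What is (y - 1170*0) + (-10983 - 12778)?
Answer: -24186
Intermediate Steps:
(y - 1170*0) + (-10983 - 12778) = (-425 - 1170*0) + (-10983 - 12778) = (-425 + 0) - 23761 = -425 - 23761 = -24186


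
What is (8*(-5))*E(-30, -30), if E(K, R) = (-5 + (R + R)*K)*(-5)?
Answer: 359000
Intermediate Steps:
E(K, R) = 25 - 10*K*R (E(K, R) = (-5 + (2*R)*K)*(-5) = (-5 + 2*K*R)*(-5) = 25 - 10*K*R)
(8*(-5))*E(-30, -30) = (8*(-5))*(25 - 10*(-30)*(-30)) = -40*(25 - 9000) = -40*(-8975) = 359000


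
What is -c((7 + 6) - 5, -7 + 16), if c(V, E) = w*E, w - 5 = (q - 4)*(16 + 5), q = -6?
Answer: 1845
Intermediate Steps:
w = -205 (w = 5 + (-6 - 4)*(16 + 5) = 5 - 10*21 = 5 - 210 = -205)
c(V, E) = -205*E
-c((7 + 6) - 5, -7 + 16) = -(-205)*(-7 + 16) = -(-205)*9 = -1*(-1845) = 1845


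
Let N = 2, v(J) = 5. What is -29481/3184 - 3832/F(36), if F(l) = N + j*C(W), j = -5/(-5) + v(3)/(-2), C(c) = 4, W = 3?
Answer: 3020791/3184 ≈ 948.74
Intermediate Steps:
j = -3/2 (j = -5/(-5) + 5/(-2) = -5*(-⅕) + 5*(-½) = 1 - 5/2 = -3/2 ≈ -1.5000)
F(l) = -4 (F(l) = 2 - 3/2*4 = 2 - 6 = -4)
-29481/3184 - 3832/F(36) = -29481/3184 - 3832/(-4) = -29481*1/3184 - 3832*(-¼) = -29481/3184 + 958 = 3020791/3184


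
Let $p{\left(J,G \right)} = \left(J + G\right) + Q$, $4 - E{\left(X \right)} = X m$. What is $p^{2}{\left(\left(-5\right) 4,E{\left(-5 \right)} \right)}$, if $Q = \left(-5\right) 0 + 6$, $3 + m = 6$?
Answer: $25$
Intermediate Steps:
$m = 3$ ($m = -3 + 6 = 3$)
$Q = 6$ ($Q = 0 + 6 = 6$)
$E{\left(X \right)} = 4 - 3 X$ ($E{\left(X \right)} = 4 - X 3 = 4 - 3 X$)
$p{\left(J,G \right)} = 6 + G + J$ ($p{\left(J,G \right)} = \left(J + G\right) + 6 = \left(G + J\right) + 6 = 6 + G + J$)
$p^{2}{\left(\left(-5\right) 4,E{\left(-5 \right)} \right)} = \left(6 + \left(4 - -15\right) - 20\right)^{2} = \left(6 + \left(4 + 15\right) - 20\right)^{2} = \left(6 + 19 - 20\right)^{2} = 5^{2} = 25$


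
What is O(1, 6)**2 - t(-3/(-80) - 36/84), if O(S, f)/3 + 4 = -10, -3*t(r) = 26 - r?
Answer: 2978299/1680 ≈ 1772.8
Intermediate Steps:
t(r) = -26/3 + r/3 (t(r) = -(26 - r)/3 = -26/3 + r/3)
O(S, f) = -42 (O(S, f) = -12 + 3*(-10) = -12 - 30 = -42)
O(1, 6)**2 - t(-3/(-80) - 36/84) = (-42)**2 - (-26/3 + (-3/(-80) - 36/84)/3) = 1764 - (-26/3 + (-3*(-1/80) - 36*1/84)/3) = 1764 - (-26/3 + (3/80 - 3/7)/3) = 1764 - (-26/3 + (1/3)*(-219/560)) = 1764 - (-26/3 - 73/560) = 1764 - 1*(-14779/1680) = 1764 + 14779/1680 = 2978299/1680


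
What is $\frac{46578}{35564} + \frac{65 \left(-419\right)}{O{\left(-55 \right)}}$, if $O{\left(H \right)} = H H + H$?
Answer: $- \frac{20756222}{2640627} \approx -7.8603$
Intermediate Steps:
$O{\left(H \right)} = H + H^{2}$ ($O{\left(H \right)} = H^{2} + H = H + H^{2}$)
$\frac{46578}{35564} + \frac{65 \left(-419\right)}{O{\left(-55 \right)}} = \frac{46578}{35564} + \frac{65 \left(-419\right)}{\left(-55\right) \left(1 - 55\right)} = 46578 \cdot \frac{1}{35564} - \frac{27235}{\left(-55\right) \left(-54\right)} = \frac{23289}{17782} - \frac{27235}{2970} = \frac{23289}{17782} - \frac{5447}{594} = - \frac{20756222}{2640627}$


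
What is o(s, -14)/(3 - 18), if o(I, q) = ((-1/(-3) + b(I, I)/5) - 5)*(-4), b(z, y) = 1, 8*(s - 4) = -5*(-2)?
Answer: -268/225 ≈ -1.1911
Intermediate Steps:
s = 21/4 (s = 4 + (-5*(-2))/8 = 4 + (⅛)*10 = 4 + 5/4 = 21/4 ≈ 5.2500)
o(I, q) = 268/15 (o(I, q) = ((-1/(-3) + 1/5) - 5)*(-4) = ((-1*(-⅓) + 1*(⅕)) - 5)*(-4) = ((⅓ + ⅕) - 5)*(-4) = (8/15 - 5)*(-4) = -67/15*(-4) = 268/15)
o(s, -14)/(3 - 18) = 268/(15*(3 - 18)) = (268/15)/(-15) = (268/15)*(-1/15) = -268/225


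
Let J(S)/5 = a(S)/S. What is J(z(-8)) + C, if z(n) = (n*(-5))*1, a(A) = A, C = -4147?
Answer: -4142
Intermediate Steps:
z(n) = -5*n (z(n) = -5*n*1 = -5*n)
J(S) = 5 (J(S) = 5*(S/S) = 5*1 = 5)
J(z(-8)) + C = 5 - 4147 = -4142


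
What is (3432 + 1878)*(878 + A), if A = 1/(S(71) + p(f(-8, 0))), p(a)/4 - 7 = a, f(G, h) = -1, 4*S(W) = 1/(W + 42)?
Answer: 50582390940/10849 ≈ 4.6624e+6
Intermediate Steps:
S(W) = 1/(4*(42 + W)) (S(W) = 1/(4*(W + 42)) = 1/(4*(42 + W)))
p(a) = 28 + 4*a
A = 452/10849 (A = 1/(1/(4*(42 + 71)) + (28 + 4*(-1))) = 1/((¼)/113 + (28 - 4)) = 1/((¼)*(1/113) + 24) = 1/(1/452 + 24) = 1/(10849/452) = 452/10849 ≈ 0.041663)
(3432 + 1878)*(878 + A) = (3432 + 1878)*(878 + 452/10849) = 5310*(9525874/10849) = 50582390940/10849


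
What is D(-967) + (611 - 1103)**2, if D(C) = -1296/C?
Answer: 234077184/967 ≈ 2.4207e+5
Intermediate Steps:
D(-967) + (611 - 1103)**2 = -1296/(-967) + (611 - 1103)**2 = -1296*(-1/967) + (-492)**2 = 1296/967 + 242064 = 234077184/967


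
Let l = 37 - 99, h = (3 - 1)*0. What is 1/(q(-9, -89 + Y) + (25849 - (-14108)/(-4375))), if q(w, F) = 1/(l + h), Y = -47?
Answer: 271250/7010662179 ≈ 3.8691e-5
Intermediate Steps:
h = 0 (h = 2*0 = 0)
l = -62
q(w, F) = -1/62 (q(w, F) = 1/(-62 + 0) = 1/(-62) = -1/62)
1/(q(-9, -89 + Y) + (25849 - (-14108)/(-4375))) = 1/(-1/62 + (25849 - (-14108)/(-4375))) = 1/(-1/62 + (25849 - (-14108)*(-1)/4375)) = 1/(-1/62 + (25849 - 1*14108/4375)) = 1/(-1/62 + (25849 - 14108/4375)) = 1/(-1/62 + 113075267/4375) = 1/(7010662179/271250) = 271250/7010662179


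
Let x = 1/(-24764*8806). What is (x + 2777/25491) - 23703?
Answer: -131761238967091955/5558867845944 ≈ -23703.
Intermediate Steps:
x = -1/218071784 (x = -1/24764*1/8806 = -1/218071784 ≈ -4.5856e-9)
(x + 2777/25491) - 23703 = (-1/218071784 + 2777/25491) - 23703 = 605585318677/5558867845944 - 23703 = -131761238967091955/5558867845944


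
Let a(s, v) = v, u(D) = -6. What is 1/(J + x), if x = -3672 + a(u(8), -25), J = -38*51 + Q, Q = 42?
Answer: -1/5593 ≈ -0.00017879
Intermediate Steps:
J = -1896 (J = -38*51 + 42 = -1938 + 42 = -1896)
x = -3697 (x = -3672 - 25 = -3697)
1/(J + x) = 1/(-1896 - 3697) = 1/(-5593) = -1/5593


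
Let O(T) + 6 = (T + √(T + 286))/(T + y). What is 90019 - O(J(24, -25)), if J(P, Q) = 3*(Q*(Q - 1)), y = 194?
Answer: 96505825/1072 - √559/1072 ≈ 90024.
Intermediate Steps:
J(P, Q) = 3*Q*(-1 + Q) (J(P, Q) = 3*(Q*(-1 + Q)) = 3*Q*(-1 + Q))
O(T) = -6 + (T + √(286 + T))/(194 + T) (O(T) = -6 + (T + √(T + 286))/(T + 194) = -6 + (T + √(286 + T))/(194 + T))
90019 - O(J(24, -25)) = 90019 - (-1164 + √(286 + 3*(-25)*(-1 - 25)) - 15*(-25)*(-1 - 25))/(194 + 3*(-25)*(-1 - 25)) = 90019 - (-1164 + √(286 + 3*(-25)*(-26)) - 15*(-25)*(-26))/(194 + 3*(-25)*(-26)) = 90019 - (-1164 + √(286 + 1950) - 5*1950)/(194 + 1950) = 90019 - (-1164 + √2236 - 9750)/2144 = 90019 - (-1164 + 2*√559 - 9750)/2144 = 90019 - (-10914 + 2*√559)/2144 = 90019 - (-5457/1072 + √559/1072) = 90019 + (5457/1072 - √559/1072) = 96505825/1072 - √559/1072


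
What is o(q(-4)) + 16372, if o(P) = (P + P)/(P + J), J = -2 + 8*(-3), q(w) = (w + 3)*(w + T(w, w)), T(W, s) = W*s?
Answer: 311080/19 ≈ 16373.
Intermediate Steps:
q(w) = (3 + w)*(w + w²) (q(w) = (w + 3)*(w + w*w) = (3 + w)*(w + w²))
J = -26 (J = -2 - 24 = -26)
o(P) = 2*P/(-26 + P) (o(P) = (P + P)/(P - 26) = (2*P)/(-26 + P) = 2*P/(-26 + P))
o(q(-4)) + 16372 = 2*(-4*(3 + (-4)² + 4*(-4)))/(-26 - 4*(3 + (-4)² + 4*(-4))) + 16372 = 2*(-4*(3 + 16 - 16))/(-26 - 4*(3 + 16 - 16)) + 16372 = 2*(-4*3)/(-26 - 4*3) + 16372 = 2*(-12)/(-26 - 12) + 16372 = 2*(-12)/(-38) + 16372 = 2*(-12)*(-1/38) + 16372 = 12/19 + 16372 = 311080/19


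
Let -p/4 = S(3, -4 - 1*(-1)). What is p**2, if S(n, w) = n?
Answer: 144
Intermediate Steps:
p = -12 (p = -4*3 = -12)
p**2 = (-12)**2 = 144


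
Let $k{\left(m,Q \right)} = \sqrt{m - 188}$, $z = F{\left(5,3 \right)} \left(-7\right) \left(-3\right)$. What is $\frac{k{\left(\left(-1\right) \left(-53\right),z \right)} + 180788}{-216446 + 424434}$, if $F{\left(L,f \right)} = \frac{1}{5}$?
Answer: $\frac{45197}{51997} + \frac{3 i \sqrt{15}}{207988} \approx 0.86922 + 5.5864 \cdot 10^{-5} i$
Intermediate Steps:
$F{\left(L,f \right)} = \frac{1}{5}$
$z = \frac{21}{5}$ ($z = \frac{1}{5} \left(-7\right) \left(-3\right) = \left(- \frac{7}{5}\right) \left(-3\right) = \frac{21}{5} \approx 4.2$)
$k{\left(m,Q \right)} = \sqrt{-188 + m}$
$\frac{k{\left(\left(-1\right) \left(-53\right),z \right)} + 180788}{-216446 + 424434} = \frac{\sqrt{-188 - -53} + 180788}{-216446 + 424434} = \frac{\sqrt{-188 + 53} + 180788}{207988} = \left(\sqrt{-135} + 180788\right) \frac{1}{207988} = \left(3 i \sqrt{15} + 180788\right) \frac{1}{207988} = \left(180788 + 3 i \sqrt{15}\right) \frac{1}{207988} = \frac{45197}{51997} + \frac{3 i \sqrt{15}}{207988}$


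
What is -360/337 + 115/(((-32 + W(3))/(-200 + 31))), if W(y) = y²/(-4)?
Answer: 26149060/46169 ≈ 566.38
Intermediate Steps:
W(y) = -y²/4 (W(y) = y²*(-¼) = -y²/4)
-360/337 + 115/(((-32 + W(3))/(-200 + 31))) = -360/337 + 115/(((-32 - ¼*3²)/(-200 + 31))) = -360*1/337 + 115/(((-32 - ¼*9)/(-169))) = -360/337 + 115/(((-32 - 9/4)*(-1/169))) = -360/337 + 115/((-137/4*(-1/169))) = -360/337 + 115/(137/676) = -360/337 + 115*(676/137) = -360/337 + 77740/137 = 26149060/46169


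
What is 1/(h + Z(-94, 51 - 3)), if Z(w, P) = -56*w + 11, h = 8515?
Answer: 1/13790 ≈ 7.2516e-5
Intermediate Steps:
Z(w, P) = 11 - 56*w
1/(h + Z(-94, 51 - 3)) = 1/(8515 + (11 - 56*(-94))) = 1/(8515 + (11 + 5264)) = 1/(8515 + 5275) = 1/13790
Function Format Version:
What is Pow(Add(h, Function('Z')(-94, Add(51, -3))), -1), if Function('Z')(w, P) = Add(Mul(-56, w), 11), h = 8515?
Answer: Rational(1, 13790) ≈ 7.2516e-5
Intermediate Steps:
Function('Z')(w, P) = Add(11, Mul(-56, w))
Pow(Add(h, Function('Z')(-94, Add(51, -3))), -1) = Pow(Add(8515, Add(11, Mul(-56, -94))), -1) = Pow(Add(8515, Add(11, 5264)), -1) = Pow(Add(8515, 5275), -1) = Pow(13790, -1) = Rational(1, 13790)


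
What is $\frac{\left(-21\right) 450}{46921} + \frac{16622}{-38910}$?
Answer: $- \frac{81972883}{130406865} \approx -0.62859$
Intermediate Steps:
$\frac{\left(-21\right) 450}{46921} + \frac{16622}{-38910} = \left(-9450\right) \frac{1}{46921} + 16622 \left(- \frac{1}{38910}\right) = - \frac{1350}{6703} - \frac{8311}{19455} = - \frac{81972883}{130406865}$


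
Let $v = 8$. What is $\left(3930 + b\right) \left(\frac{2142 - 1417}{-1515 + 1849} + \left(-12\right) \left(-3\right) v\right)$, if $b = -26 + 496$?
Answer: $\frac{213217400}{167} \approx 1.2768 \cdot 10^{6}$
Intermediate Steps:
$b = 470$
$\left(3930 + b\right) \left(\frac{2142 - 1417}{-1515 + 1849} + \left(-12\right) \left(-3\right) v\right) = \left(3930 + 470\right) \left(\frac{2142 - 1417}{-1515 + 1849} + \left(-12\right) \left(-3\right) 8\right) = 4400 \left(\frac{725}{334} + 36 \cdot 8\right) = 4400 \left(725 \cdot \frac{1}{334} + 288\right) = 4400 \left(\frac{725}{334} + 288\right) = 4400 \cdot \frac{96917}{334} = \frac{213217400}{167}$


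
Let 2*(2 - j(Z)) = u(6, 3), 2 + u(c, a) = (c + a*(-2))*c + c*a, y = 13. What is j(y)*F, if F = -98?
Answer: 588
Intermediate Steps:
u(c, a) = -2 + a*c + c*(c - 2*a) (u(c, a) = -2 + ((c + a*(-2))*c + c*a) = -2 + ((c - 2*a)*c + a*c) = -2 + (c*(c - 2*a) + a*c) = -2 + (a*c + c*(c - 2*a)) = -2 + a*c + c*(c - 2*a))
j(Z) = -6 (j(Z) = 2 - (-2 + 6² - 1*3*6)/2 = 2 - (-2 + 36 - 18)/2 = 2 - ½*16 = 2 - 8 = -6)
j(y)*F = -6*(-98) = 588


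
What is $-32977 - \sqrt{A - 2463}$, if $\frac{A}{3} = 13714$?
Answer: $-32977 - \sqrt{38679} \approx -33174.0$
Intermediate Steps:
$A = 41142$ ($A = 3 \cdot 13714 = 41142$)
$-32977 - \sqrt{A - 2463} = -32977 - \sqrt{41142 - 2463} = -32977 - \sqrt{38679}$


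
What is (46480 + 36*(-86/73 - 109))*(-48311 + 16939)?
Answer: -97362751024/73 ≈ -1.3337e+9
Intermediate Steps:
(46480 + 36*(-86/73 - 109))*(-48311 + 16939) = (46480 + 36*(-86*1/73 - 109))*(-31372) = (46480 + 36*(-86/73 - 109))*(-31372) = (46480 + 36*(-8043/73))*(-31372) = (46480 - 289548/73)*(-31372) = (3103492/73)*(-31372) = -97362751024/73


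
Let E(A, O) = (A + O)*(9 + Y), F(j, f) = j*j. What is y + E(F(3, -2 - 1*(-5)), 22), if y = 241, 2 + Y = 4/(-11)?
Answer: 4914/11 ≈ 446.73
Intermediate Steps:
Y = -26/11 (Y = -2 + 4/(-11) = -2 + 4*(-1/11) = -2 - 4/11 = -26/11 ≈ -2.3636)
F(j, f) = j²
E(A, O) = 73*A/11 + 73*O/11 (E(A, O) = (A + O)*(9 - 26/11) = (A + O)*(73/11) = 73*A/11 + 73*O/11)
y + E(F(3, -2 - 1*(-5)), 22) = 241 + ((73/11)*3² + (73/11)*22) = 241 + ((73/11)*9 + 146) = 241 + (657/11 + 146) = 241 + 2263/11 = 4914/11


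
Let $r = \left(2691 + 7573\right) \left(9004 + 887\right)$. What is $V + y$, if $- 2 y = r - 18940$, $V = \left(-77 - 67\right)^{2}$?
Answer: $-50730406$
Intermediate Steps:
$r = 101521224$ ($r = 10264 \cdot 9891 = 101521224$)
$V = 20736$ ($V = \left(-144\right)^{2} = 20736$)
$y = -50751142$ ($y = - \frac{101521224 - 18940}{2} = \left(- \frac{1}{2}\right) 101502284 = -50751142$)
$V + y = 20736 - 50751142 = -50730406$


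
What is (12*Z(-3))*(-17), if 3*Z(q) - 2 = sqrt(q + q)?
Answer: -136 - 68*I*sqrt(6) ≈ -136.0 - 166.57*I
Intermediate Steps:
Z(q) = 2/3 + sqrt(2)*sqrt(q)/3 (Z(q) = 2/3 + sqrt(q + q)/3 = 2/3 + sqrt(2*q)/3 = 2/3 + (sqrt(2)*sqrt(q))/3 = 2/3 + sqrt(2)*sqrt(q)/3)
(12*Z(-3))*(-17) = (12*(2/3 + sqrt(2)*sqrt(-3)/3))*(-17) = (12*(2/3 + sqrt(2)*(I*sqrt(3))/3))*(-17) = (12*(2/3 + I*sqrt(6)/3))*(-17) = (8 + 4*I*sqrt(6))*(-17) = -136 - 68*I*sqrt(6)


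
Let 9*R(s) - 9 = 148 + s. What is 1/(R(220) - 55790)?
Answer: -9/501733 ≈ -1.7938e-5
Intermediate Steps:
R(s) = 157/9 + s/9 (R(s) = 1 + (148 + s)/9 = 1 + (148/9 + s/9) = 157/9 + s/9)
1/(R(220) - 55790) = 1/((157/9 + (1/9)*220) - 55790) = 1/((157/9 + 220/9) - 55790) = 1/(377/9 - 55790) = 1/(-501733/9) = -9/501733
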